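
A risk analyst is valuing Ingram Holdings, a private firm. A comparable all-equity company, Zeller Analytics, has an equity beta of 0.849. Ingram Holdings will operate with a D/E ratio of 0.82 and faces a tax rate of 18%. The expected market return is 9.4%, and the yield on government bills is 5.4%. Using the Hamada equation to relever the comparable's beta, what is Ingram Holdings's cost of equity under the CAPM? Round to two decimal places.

11.08%

β_L = β_U × [1 + (1 − t)(D/E)] = 0.849 × [1 + (1 − 0.18) × 0.82]
    = 0.849 × [1 + 0.82 × 0.82] = 0.849 × 1.6724 = 1.4199
MRP = 9.4% − 5.4% = 4.00%
E(R) = R_f + β_L × MRP = 5.4% + 1.4199 × 4.0% = 11.08%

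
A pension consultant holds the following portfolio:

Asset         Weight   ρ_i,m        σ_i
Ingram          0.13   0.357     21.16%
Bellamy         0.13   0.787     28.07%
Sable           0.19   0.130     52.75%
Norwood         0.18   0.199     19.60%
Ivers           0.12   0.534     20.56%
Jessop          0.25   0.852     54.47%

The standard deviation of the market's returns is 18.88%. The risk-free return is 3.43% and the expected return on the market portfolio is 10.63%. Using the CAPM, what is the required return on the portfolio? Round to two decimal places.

β_Ingram = 0.357 × 21.16% / 18.88% = 0.4001
β_Bellamy = 0.787 × 28.07% / 18.88% = 1.1701
β_Sable = 0.130 × 52.75% / 18.88% = 0.3632
β_Norwood = 0.199 × 19.60% / 18.88% = 0.2066
β_Ivers = 0.534 × 20.56% / 18.88% = 0.5815
β_Jessop = 0.852 × 54.47% / 18.88% = 2.4581
β_P = Σ w_i β_i = 0.13×0.4001 + 0.13×1.1701 + 0.19×0.3632 + 0.18×0.2066 + 0.12×0.5815 + 0.25×2.4581 = 0.9946
MRP = 10.63% − 3.43% = 7.20%
E(R_P) = R_f + β_P × MRP = 3.43% + 0.9946 × 7.20% = 10.59%

10.59%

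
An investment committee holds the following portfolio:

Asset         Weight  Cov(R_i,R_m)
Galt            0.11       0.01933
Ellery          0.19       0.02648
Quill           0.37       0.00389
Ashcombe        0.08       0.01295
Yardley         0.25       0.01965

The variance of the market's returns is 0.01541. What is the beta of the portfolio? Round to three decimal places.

0.944

β_Galt = 0.01933 / 0.01541 = 1.2544
β_Ellery = 0.02648 / 0.01541 = 1.7184
β_Quill = 0.00389 / 0.01541 = 0.2524
β_Ashcombe = 0.01295 / 0.01541 = 0.8404
β_Yardley = 0.01965 / 0.01541 = 1.2751
β_P = Σ w_i β_i = 0.11×1.2544 + 0.19×1.7184 + 0.37×0.2524 + 0.08×0.8404 + 0.25×1.2751 = 0.9439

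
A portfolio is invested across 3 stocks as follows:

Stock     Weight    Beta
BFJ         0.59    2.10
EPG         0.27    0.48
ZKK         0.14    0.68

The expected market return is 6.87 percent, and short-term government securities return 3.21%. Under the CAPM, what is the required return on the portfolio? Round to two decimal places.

β_P = Σ w_i β_i = 0.59×2.10 + 0.27×0.48 + 0.14×0.68 = 1.4638
MRP = 6.87% − 3.21% = 3.66%
E(R_P) = R_f + β_P × MRP = 3.21% + 1.4638 × 3.66% = 8.57%

8.57%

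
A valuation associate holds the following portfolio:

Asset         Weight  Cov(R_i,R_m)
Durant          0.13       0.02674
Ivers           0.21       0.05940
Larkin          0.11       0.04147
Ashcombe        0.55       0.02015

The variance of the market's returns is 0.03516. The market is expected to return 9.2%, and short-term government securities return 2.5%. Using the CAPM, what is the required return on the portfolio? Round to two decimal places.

8.52%

β_Durant = 0.02674 / 0.03516 = 0.7605
β_Ivers = 0.05940 / 0.03516 = 1.6894
β_Larkin = 0.04147 / 0.03516 = 1.1795
β_Ashcombe = 0.02015 / 0.03516 = 0.5731
β_P = Σ w_i β_i = 0.13×0.7605 + 0.21×1.6894 + 0.11×1.1795 + 0.55×0.5731 = 0.8986
MRP = 9.2% − 2.5% = 6.70%
E(R_P) = R_f + β_P × MRP = 2.5% + 0.8986 × 6.7% = 8.52%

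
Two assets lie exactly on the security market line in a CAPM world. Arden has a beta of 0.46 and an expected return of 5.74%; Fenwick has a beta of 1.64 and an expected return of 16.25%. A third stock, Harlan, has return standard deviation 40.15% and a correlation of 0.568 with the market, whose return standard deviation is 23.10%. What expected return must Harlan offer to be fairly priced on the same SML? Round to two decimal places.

MRP = (16.25% − 5.74%) / (1.64 − 0.46) = 8.9068%
R_f = 5.74% − 0.46 × 8.9068% = 1.6429%
β_Harlan = ρ·σ_i/σ_m = 0.568 × 40.15 / 23.10 = 0.9872
E(R_Harlan) = R_f + β × MRP = 1.6429% + 0.9872 × 8.9068% = 10.44%

10.44%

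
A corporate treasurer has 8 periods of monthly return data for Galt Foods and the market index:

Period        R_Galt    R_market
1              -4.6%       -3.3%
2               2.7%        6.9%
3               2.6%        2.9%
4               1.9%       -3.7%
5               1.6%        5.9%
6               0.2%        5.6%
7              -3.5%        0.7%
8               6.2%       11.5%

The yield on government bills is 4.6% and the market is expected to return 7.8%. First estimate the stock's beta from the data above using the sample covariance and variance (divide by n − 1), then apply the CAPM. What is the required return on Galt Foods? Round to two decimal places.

Mean R_i = (-4.6 + 2.7 + 2.6 + 1.9 + 1.6 + 0.2 − 3.5 + 6.2) / 8 = 0.8875%
Mean R_m = (-3.3 + 6.9 + 2.9 − 3.7 + 5.9 + 5.6 + 0.7 + 11.5) / 8 = 3.3125%
Σ(R_i − R̄_i)(R_m − R̄_m) = 90.2113  ⇒  Cov = 90.2113 / 7 = 12.8873
Σ(R_m − R̄_m)² = 191.7288  ⇒  Var(R_m) = 191.7288 / 7 = 27.3898
β = Cov / Var(R_m) = 12.8873 / 27.3898 = 0.4705
MRP = 7.8% − 4.6% = 3.20%
E(R) = R_f + β × MRP = 4.6% + 0.4705 × 3.2% = 6.11%

6.11%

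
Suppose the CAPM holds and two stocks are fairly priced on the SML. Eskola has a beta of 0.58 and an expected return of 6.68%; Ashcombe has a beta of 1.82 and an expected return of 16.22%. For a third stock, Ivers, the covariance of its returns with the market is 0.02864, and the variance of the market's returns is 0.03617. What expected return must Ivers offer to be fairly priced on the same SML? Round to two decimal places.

MRP = (16.22% − 6.68%) / (1.82 − 0.58) = 7.6935%
R_f = 6.68% − 0.58 × 7.6935% = 2.2178%
β_Ivers = Cov / Var(R_m) = 0.02864 / 0.03617 = 0.7918
E(R_Ivers) = R_f + β × MRP = 2.2178% + 0.7918 × 7.6935% = 8.31%

8.31%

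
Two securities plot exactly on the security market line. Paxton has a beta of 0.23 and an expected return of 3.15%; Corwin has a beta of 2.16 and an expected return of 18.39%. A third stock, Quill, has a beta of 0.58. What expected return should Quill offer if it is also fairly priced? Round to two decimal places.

MRP (SML slope) = (18.39% − 3.15%) / (2.16 − 0.23) = 15.24% / 1.93 = 7.8964%
R_f (intercept) = 3.15% − 0.23 × 7.8964% = 1.3338%
E(R_Quill) = R_f + β × MRP = 1.3338% + 0.58 × 7.8964% = 5.91%

5.91%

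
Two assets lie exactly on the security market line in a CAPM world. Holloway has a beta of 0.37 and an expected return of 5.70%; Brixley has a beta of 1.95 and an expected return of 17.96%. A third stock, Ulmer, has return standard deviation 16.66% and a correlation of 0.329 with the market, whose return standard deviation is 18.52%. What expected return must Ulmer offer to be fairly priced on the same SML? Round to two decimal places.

5.13%

MRP = (17.96% − 5.70%) / (1.95 − 0.37) = 7.7595%
R_f = 5.70% − 0.37 × 7.7595% = 2.8290%
β_Ulmer = ρ·σ_i/σ_m = 0.329 × 16.66 / 18.52 = 0.2960
E(R_Ulmer) = R_f + β × MRP = 2.8290% + 0.2960 × 7.7595% = 5.13%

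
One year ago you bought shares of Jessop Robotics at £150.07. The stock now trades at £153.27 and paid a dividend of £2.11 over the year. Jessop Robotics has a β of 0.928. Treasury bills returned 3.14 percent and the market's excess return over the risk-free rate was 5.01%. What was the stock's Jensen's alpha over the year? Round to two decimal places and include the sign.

-4.25%

Realised HPR = (P1 + D1 − P0) / P0 = (153.27 + 2.11 − 150.07) / 150.07 = 5.31 / 150.07 = 3.5383%
CAPM required = R_f + β·MRP = 3.14% + 0.928 × 5.01% = 7.78928%
α = realised − required = 3.5383% − 7.78928% = -4.25%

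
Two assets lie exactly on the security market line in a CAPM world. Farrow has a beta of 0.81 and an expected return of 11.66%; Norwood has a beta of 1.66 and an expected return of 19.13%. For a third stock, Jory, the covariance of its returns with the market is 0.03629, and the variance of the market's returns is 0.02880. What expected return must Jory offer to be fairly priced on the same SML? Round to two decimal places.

MRP = (19.13% − 11.66%) / (1.66 − 0.81) = 8.7882%
R_f = 11.66% − 0.81 × 8.7882% = 4.5416%
β_Jory = Cov / Var(R_m) = 0.03629 / 0.02880 = 1.2601
E(R_Jory) = R_f + β × MRP = 4.5416% + 1.2601 × 8.7882% = 15.62%

15.62%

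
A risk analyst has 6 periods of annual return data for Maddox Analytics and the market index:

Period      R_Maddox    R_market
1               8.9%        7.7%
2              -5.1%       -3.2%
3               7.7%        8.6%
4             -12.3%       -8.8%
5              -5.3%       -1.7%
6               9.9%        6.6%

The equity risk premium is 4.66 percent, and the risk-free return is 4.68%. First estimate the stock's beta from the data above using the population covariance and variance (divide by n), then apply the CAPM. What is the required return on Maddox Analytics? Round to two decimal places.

10.71%

Mean R_i = (8.9 − 5.1 + 7.7 − 12.3 − 5.3 + 9.9) / 6 = 0.6333%
Mean R_m = (7.7 − 3.2 + 8.6 − 8.8 − 1.7 + 6.6) / 6 = 1.5333%
Σ(R_i − R̄_i)(R_m − R̄_m) = 327.8333  ⇒  Cov = 327.8333 / 6 = 54.6389
Σ(R_m − R̄_m)² = 253.2733  ⇒  Var(R_m) = 253.2733 / 6 = 42.2122
β = Cov / Var(R_m) = 54.6389 / 42.2122 = 1.2944
E(R) = R_f + β × MRP = 4.68% + 1.2944 × 4.66% = 10.71%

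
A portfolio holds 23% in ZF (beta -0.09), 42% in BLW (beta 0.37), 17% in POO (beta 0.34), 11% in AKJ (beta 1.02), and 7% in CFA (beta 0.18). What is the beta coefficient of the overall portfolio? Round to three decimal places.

β_P = Σ w_i β_i = 0.23×-0.09 + 0.42×0.37 + 0.17×0.34 + 0.11×1.02 + 0.07×0.18 = 0.3173

0.317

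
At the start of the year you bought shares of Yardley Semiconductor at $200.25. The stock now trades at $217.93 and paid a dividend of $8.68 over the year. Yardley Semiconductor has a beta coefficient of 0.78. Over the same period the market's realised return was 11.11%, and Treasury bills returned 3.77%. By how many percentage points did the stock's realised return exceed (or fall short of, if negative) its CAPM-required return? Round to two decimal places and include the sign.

Realised HPR = (P1 + D1 − P0) / P0 = (217.93 + 8.68 − 200.25) / 200.25 = 26.36 / 200.25 = 13.1635%
MRP = 11.11% − 3.77% = 7.34%
CAPM required = R_f + β·MRP = 3.77% + 0.78 × 7.34% = 9.4952%
α = realised − required = 13.1635% − 9.4952% = +3.67%

+3.67%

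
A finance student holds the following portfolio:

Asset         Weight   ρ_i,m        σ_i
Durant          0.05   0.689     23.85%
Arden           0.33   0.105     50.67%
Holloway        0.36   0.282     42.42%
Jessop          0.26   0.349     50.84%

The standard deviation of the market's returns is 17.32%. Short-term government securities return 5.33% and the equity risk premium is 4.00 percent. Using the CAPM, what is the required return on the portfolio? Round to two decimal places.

7.99%

β_Durant = 0.689 × 23.85% / 17.32% = 0.9488
β_Arden = 0.105 × 50.67% / 17.32% = 0.3072
β_Holloway = 0.282 × 42.42% / 17.32% = 0.6907
β_Jessop = 0.349 × 50.84% / 17.32% = 1.0244
β_P = Σ w_i β_i = 0.05×0.9488 + 0.33×0.3072 + 0.36×0.6907 + 0.26×1.0244 = 0.6638
E(R_P) = R_f + β_P × MRP = 5.33% + 0.6638 × 4.00% = 7.99%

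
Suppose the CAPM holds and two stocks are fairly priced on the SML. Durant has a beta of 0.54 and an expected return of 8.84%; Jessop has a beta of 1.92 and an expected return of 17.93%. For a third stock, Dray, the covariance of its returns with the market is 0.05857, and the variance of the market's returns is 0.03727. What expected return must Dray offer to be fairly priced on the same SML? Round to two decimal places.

15.63%

MRP = (17.93% − 8.84%) / (1.92 − 0.54) = 6.5870%
R_f = 8.84% − 0.54 × 6.5870% = 5.2830%
β_Dray = Cov / Var(R_m) = 0.05857 / 0.03727 = 1.5715
E(R_Dray) = R_f + β × MRP = 5.2830% + 1.5715 × 6.5870% = 15.63%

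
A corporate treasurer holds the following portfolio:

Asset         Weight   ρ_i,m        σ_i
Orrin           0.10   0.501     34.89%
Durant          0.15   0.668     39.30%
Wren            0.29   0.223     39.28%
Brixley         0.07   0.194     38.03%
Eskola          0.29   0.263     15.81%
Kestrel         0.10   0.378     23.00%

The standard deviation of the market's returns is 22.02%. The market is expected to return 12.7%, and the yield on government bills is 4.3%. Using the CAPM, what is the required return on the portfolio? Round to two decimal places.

β_Orrin = 0.501 × 34.89% / 22.02% = 0.7938
β_Durant = 0.668 × 39.30% / 22.02% = 1.1922
β_Wren = 0.223 × 39.28% / 22.02% = 0.3978
β_Brixley = 0.194 × 38.03% / 22.02% = 0.3351
β_Eskola = 0.263 × 15.81% / 22.02% = 0.1888
β_Kestrel = 0.378 × 23.00% / 22.02% = 0.3948
β_P = Σ w_i β_i = 0.10×0.7938 + 0.15×1.1922 + 0.29×0.3978 + 0.07×0.3351 + 0.29×0.1888 + 0.10×0.3948 = 0.4913
MRP = 12.7% − 4.3% = 8.40%
E(R_P) = R_f + β_P × MRP = 4.3% + 0.4913 × 8.4% = 8.43%

8.43%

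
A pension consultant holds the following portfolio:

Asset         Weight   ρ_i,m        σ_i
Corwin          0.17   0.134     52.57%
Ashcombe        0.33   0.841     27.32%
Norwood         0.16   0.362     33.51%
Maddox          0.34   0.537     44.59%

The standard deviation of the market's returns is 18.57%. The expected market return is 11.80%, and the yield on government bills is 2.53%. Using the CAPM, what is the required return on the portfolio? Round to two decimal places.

β_Corwin = 0.134 × 52.57% / 18.57% = 0.3793
β_Ashcombe = 0.841 × 27.32% / 18.57% = 1.2373
β_Norwood = 0.362 × 33.51% / 18.57% = 0.6532
β_Maddox = 0.537 × 44.59% / 18.57% = 1.2894
β_P = Σ w_i β_i = 0.17×0.3793 + 0.33×1.2373 + 0.16×0.6532 + 0.34×1.2894 = 1.0157
MRP = 11.80% − 2.53% = 9.27%
E(R_P) = R_f + β_P × MRP = 2.53% + 1.0157 × 9.27% = 11.95%

11.95%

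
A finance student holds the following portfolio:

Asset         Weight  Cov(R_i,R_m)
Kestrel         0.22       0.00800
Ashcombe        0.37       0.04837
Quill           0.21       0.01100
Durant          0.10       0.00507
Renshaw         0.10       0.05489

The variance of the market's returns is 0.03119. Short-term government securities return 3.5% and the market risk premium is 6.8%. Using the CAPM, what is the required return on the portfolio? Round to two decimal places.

9.60%

β_Kestrel = 0.00800 / 0.03119 = 0.2565
β_Ashcombe = 0.04837 / 0.03119 = 1.5508
β_Quill = 0.01100 / 0.03119 = 0.3527
β_Durant = 0.00507 / 0.03119 = 0.1626
β_Renshaw = 0.05489 / 0.03119 = 1.7599
β_P = Σ w_i β_i = 0.22×0.2565 + 0.37×1.5508 + 0.21×0.3527 + 0.10×0.1626 + 0.10×1.7599 = 0.8965
E(R_P) = R_f + β_P × MRP = 3.5% + 0.8965 × 6.8% = 9.60%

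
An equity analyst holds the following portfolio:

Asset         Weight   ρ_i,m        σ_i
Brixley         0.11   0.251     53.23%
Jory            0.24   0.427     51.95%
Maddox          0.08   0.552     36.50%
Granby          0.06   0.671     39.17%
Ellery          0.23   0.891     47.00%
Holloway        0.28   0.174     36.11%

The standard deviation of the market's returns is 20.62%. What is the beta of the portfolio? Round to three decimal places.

1.037

β_Brixley = 0.251 × 53.23% / 20.62% = 0.6480
β_Jory = 0.427 × 51.95% / 20.62% = 1.0758
β_Maddox = 0.552 × 36.50% / 20.62% = 0.9771
β_Granby = 0.671 × 39.17% / 20.62% = 1.2746
β_Ellery = 0.891 × 47.00% / 20.62% = 2.0309
β_Holloway = 0.174 × 36.11% / 20.62% = 0.3047
β_P = Σ w_i β_i = 0.11×0.6480 + 0.24×1.0758 + 0.08×0.9771 + 0.06×1.2746 + 0.23×2.0309 + 0.28×0.3047 = 1.0365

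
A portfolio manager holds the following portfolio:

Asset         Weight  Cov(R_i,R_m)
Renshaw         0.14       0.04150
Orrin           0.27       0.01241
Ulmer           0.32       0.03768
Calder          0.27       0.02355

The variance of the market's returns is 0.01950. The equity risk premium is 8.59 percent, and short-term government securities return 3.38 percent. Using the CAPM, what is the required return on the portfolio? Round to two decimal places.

15.53%

β_Renshaw = 0.04150 / 0.01950 = 2.1282
β_Orrin = 0.01241 / 0.01950 = 0.6364
β_Ulmer = 0.03768 / 0.01950 = 1.9323
β_Calder = 0.02355 / 0.01950 = 1.2077
β_P = Σ w_i β_i = 0.14×2.1282 + 0.27×0.6364 + 0.32×1.9323 + 0.27×1.2077 = 1.4142
E(R_P) = R_f + β_P × MRP = 3.38% + 1.4142 × 8.59% = 15.53%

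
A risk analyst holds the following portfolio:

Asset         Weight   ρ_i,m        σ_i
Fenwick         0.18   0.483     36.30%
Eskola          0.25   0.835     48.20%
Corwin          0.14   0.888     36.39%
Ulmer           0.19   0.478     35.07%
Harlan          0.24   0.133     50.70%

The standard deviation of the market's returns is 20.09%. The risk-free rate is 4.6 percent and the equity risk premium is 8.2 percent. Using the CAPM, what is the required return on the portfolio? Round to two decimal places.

13.80%

β_Fenwick = 0.483 × 36.30% / 20.09% = 0.8727
β_Eskola = 0.835 × 48.20% / 20.09% = 2.0033
β_Corwin = 0.888 × 36.39% / 20.09% = 1.6085
β_Ulmer = 0.478 × 35.07% / 20.09% = 0.8344
β_Harlan = 0.133 × 50.70% / 20.09% = 0.3356
β_P = Σ w_i β_i = 0.18×0.8727 + 0.25×2.0033 + 0.14×1.6085 + 0.19×0.8344 + 0.24×0.3356 = 1.1222
E(R_P) = R_f + β_P × MRP = 4.6% + 1.1222 × 8.2% = 13.80%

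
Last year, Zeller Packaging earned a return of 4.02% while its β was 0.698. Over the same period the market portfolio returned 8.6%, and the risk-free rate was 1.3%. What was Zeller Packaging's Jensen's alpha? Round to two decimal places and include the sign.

-2.38%

Market excess return = 8.6% − 1.3% = 7.30%
CAPM benchmark = R_f + β(R_m − R_f) = 1.3% + 0.698 × 7.3% = 6.3954%
α = actual − benchmark = 4.02% − 6.3954% = -2.38%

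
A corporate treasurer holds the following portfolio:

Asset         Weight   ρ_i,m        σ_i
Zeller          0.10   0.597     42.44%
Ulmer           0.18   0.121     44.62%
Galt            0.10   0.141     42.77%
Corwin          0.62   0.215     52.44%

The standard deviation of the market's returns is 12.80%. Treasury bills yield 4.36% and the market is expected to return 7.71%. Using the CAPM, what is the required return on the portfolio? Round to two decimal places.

β_Zeller = 0.597 × 42.44% / 12.80% = 1.9794
β_Ulmer = 0.121 × 44.62% / 12.80% = 0.4218
β_Galt = 0.141 × 42.77% / 12.80% = 0.4711
β_Corwin = 0.215 × 52.44% / 12.80% = 0.8808
β_P = Σ w_i β_i = 0.10×1.9794 + 0.18×0.4218 + 0.10×0.4711 + 0.62×0.8808 = 0.8671
MRP = 7.71% − 4.36% = 3.35%
E(R_P) = R_f + β_P × MRP = 4.36% + 0.8671 × 3.35% = 7.26%

7.26%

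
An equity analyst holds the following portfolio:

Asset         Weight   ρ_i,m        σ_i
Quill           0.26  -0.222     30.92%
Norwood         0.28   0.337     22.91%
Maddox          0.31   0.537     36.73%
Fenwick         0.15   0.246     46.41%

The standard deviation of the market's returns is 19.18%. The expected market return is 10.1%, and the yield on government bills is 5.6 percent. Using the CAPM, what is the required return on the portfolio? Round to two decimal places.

7.52%

β_Quill = -0.222 × 30.92% / 19.18% = -0.3579
β_Norwood = 0.337 × 22.91% / 19.18% = 0.4025
β_Maddox = 0.537 × 36.73% / 19.18% = 1.0284
β_Fenwick = 0.246 × 46.41% / 19.18% = 0.5952
β_P = Σ w_i β_i = 0.26×-0.3579 + 0.28×0.4025 + 0.31×1.0284 + 0.15×0.5952 = 0.4277
MRP = 10.1% − 5.6% = 4.50%
E(R_P) = R_f + β_P × MRP = 5.6% + 0.4277 × 4.5% = 7.52%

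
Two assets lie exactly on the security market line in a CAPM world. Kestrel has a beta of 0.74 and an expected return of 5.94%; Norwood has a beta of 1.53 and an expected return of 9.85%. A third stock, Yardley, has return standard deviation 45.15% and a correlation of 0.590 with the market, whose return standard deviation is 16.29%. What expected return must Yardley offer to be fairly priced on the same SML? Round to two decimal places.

10.37%

MRP = (9.85% − 5.94%) / (1.53 − 0.74) = 4.9494%
R_f = 5.94% − 0.74 × 4.9494% = 2.2774%
β_Yardley = ρ·σ_i/σ_m = 0.590 × 45.15 / 16.29 = 1.6353
E(R_Yardley) = R_f + β × MRP = 2.2774% + 1.6353 × 4.9494% = 10.37%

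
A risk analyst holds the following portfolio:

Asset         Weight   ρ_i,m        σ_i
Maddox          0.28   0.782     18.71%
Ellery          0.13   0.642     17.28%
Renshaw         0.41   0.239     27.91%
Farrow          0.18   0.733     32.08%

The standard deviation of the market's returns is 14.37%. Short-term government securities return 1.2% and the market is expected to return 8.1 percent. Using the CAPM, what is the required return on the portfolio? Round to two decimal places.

7.21%

β_Maddox = 0.782 × 18.71% / 14.37% = 1.0182
β_Ellery = 0.642 × 17.28% / 14.37% = 0.7720
β_Renshaw = 0.239 × 27.91% / 14.37% = 0.4642
β_Farrow = 0.733 × 32.08% / 14.37% = 1.6364
β_P = Σ w_i β_i = 0.28×1.0182 + 0.13×0.7720 + 0.41×0.4642 + 0.18×1.6364 = 0.8703
MRP = 8.1% − 1.2% = 6.90%
E(R_P) = R_f + β_P × MRP = 1.2% + 0.8703 × 6.9% = 7.21%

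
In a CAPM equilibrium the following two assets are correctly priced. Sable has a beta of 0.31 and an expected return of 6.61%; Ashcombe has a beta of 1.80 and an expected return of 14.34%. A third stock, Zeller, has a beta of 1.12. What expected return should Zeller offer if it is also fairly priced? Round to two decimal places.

MRP (SML slope) = (14.34% − 6.61%) / (1.80 − 0.31) = 7.73% / 1.49 = 5.1879%
R_f (intercept) = 6.61% − 0.31 × 5.1879% = 5.0018%
E(R_Zeller) = R_f + β × MRP = 5.0018% + 1.12 × 5.1879% = 10.81%

10.81%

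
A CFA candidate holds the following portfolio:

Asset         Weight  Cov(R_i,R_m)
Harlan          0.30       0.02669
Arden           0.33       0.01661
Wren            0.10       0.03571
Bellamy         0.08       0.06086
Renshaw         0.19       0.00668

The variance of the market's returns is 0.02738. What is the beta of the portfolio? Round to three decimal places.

0.847

β_Harlan = 0.02669 / 0.02738 = 0.9748
β_Arden = 0.01661 / 0.02738 = 0.6066
β_Wren = 0.03571 / 0.02738 = 1.3042
β_Bellamy = 0.06086 / 0.02738 = 2.2228
β_Renshaw = 0.00668 / 0.02738 = 0.2440
β_P = Σ w_i β_i = 0.30×0.9748 + 0.33×0.6066 + 0.10×1.3042 + 0.08×2.2228 + 0.19×0.2440 = 0.8472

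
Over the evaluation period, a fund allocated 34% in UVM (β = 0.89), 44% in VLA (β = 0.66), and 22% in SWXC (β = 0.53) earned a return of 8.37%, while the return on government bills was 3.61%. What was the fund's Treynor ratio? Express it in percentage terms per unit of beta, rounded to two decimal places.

β_P = 0.34×0.89 + 0.44×0.66 + 0.22×0.53 = 0.7096
Treynor = (R_P − R_f) / β_P = (8.37% − 3.61%) / 0.7096 = 4.76% / 0.7096 = 6.71%

6.71%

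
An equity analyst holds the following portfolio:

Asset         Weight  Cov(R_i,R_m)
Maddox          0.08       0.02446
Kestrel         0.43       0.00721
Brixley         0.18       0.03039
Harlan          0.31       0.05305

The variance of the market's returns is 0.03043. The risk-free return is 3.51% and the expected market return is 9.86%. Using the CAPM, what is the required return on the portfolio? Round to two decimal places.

β_Maddox = 0.02446 / 0.03043 = 0.8038
β_Kestrel = 0.00721 / 0.03043 = 0.2369
β_Brixley = 0.03039 / 0.03043 = 0.9987
β_Harlan = 0.05305 / 0.03043 = 1.7433
β_P = Σ w_i β_i = 0.08×0.8038 + 0.43×0.2369 + 0.18×0.9987 + 0.31×1.7433 = 0.8864
MRP = 9.86% − 3.51% = 6.35%
E(R_P) = R_f + β_P × MRP = 3.51% + 0.8864 × 6.35% = 9.14%

9.14%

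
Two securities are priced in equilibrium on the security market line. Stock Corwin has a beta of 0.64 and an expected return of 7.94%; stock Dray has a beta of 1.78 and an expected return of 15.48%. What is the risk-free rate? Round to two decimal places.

3.71%

Both satisfy E(R) = R_f + β·MRP, so the slope of the SML is
MRP = (15.48% − 7.94%) / (1.78 − 0.64) = 7.54% / 1.14 = 6.6140%
R_f = E(R_Corwin) − β_Corwin·MRP = 7.94% − 0.64 × 6.6140% = 3.7070%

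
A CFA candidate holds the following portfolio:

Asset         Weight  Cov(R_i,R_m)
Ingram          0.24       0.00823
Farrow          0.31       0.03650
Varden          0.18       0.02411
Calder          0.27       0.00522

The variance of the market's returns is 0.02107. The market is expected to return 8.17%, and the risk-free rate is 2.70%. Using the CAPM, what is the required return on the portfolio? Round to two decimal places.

β_Ingram = 0.00823 / 0.02107 = 0.3906
β_Farrow = 0.03650 / 0.02107 = 1.7323
β_Varden = 0.02411 / 0.02107 = 1.1443
β_Calder = 0.00522 / 0.02107 = 0.2477
β_P = Σ w_i β_i = 0.24×0.3906 + 0.31×1.7323 + 0.18×1.1443 + 0.27×0.2477 = 0.9036
MRP = 8.17% − 2.70% = 5.47%
E(R_P) = R_f + β_P × MRP = 2.70% + 0.9036 × 5.47% = 7.64%

7.64%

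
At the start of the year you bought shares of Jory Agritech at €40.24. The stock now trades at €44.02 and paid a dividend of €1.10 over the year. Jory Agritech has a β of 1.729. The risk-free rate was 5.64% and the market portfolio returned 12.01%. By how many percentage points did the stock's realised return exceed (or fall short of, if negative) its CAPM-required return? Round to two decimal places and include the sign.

-4.53%

Realised HPR = (P1 + D1 − P0) / P0 = (44.02 + 1.10 − 40.24) / 40.24 = 4.88 / 40.24 = 12.1272%
MRP = 12.01% − 5.64% = 6.37%
CAPM required = R_f + β·MRP = 5.64% + 1.729 × 6.37% = 16.65373%
α = realised − required = 12.1272% − 16.65373% = -4.53%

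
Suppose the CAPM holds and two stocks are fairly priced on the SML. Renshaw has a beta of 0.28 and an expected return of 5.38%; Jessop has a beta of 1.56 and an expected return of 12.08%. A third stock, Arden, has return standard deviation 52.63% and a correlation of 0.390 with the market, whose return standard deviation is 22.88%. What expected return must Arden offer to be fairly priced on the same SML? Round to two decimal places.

8.61%

MRP = (12.08% − 5.38%) / (1.56 − 0.28) = 5.2344%
R_f = 5.38% − 0.28 × 5.2344% = 3.9144%
β_Arden = ρ·σ_i/σ_m = 0.390 × 52.63 / 22.88 = 0.8971
E(R_Arden) = R_f + β × MRP = 3.9144% + 0.8971 × 5.2344% = 8.61%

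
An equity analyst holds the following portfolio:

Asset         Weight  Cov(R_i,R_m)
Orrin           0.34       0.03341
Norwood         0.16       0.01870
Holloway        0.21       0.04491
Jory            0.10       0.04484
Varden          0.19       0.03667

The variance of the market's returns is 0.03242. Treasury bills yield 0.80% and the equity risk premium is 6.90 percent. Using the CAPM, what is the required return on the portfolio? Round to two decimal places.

β_Orrin = 0.03341 / 0.03242 = 1.0305
β_Norwood = 0.01870 / 0.03242 = 0.5768
β_Holloway = 0.04491 / 0.03242 = 1.3853
β_Jory = 0.04484 / 0.03242 = 1.3831
β_Varden = 0.03667 / 0.03242 = 1.1311
β_P = Σ w_i β_i = 0.34×1.0305 + 0.16×0.5768 + 0.21×1.3853 + 0.10×1.3831 + 0.19×1.1311 = 1.0868
E(R_P) = R_f + β_P × MRP = 0.80% + 1.0868 × 6.90% = 8.30%

8.30%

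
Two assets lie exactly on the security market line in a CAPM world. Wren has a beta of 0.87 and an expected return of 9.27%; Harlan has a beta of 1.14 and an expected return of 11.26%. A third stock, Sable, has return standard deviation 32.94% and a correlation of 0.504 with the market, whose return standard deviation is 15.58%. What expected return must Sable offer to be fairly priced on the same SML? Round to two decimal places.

MRP = (11.26% − 9.27%) / (1.14 − 0.87) = 7.3704%
R_f = 9.27% − 0.87 × 7.3704% = 2.8578%
β_Sable = ρ·σ_i/σ_m = 0.504 × 32.94 / 15.58 = 1.0656
E(R_Sable) = R_f + β × MRP = 2.8578% + 1.0656 × 7.3704% = 10.71%

10.71%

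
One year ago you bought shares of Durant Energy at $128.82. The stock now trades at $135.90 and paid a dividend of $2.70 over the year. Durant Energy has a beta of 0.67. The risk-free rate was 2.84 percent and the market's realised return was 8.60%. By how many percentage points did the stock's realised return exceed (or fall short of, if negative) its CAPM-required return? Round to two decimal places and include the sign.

Realised HPR = (P1 + D1 − P0) / P0 = (135.90 + 2.70 − 128.82) / 128.82 = 9.78 / 128.82 = 7.5920%
MRP = 8.60% − 2.84% = 5.76%
CAPM required = R_f + β·MRP = 2.84% + 0.67 × 5.76% = 6.6992%
α = realised − required = 7.5920% − 6.6992% = +0.89%

+0.89%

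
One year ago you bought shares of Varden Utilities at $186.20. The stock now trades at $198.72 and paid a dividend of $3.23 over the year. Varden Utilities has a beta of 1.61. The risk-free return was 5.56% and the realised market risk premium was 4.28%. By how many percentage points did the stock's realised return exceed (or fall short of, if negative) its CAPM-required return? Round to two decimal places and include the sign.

-3.99%

Realised HPR = (P1 + D1 − P0) / P0 = (198.72 + 3.23 − 186.20) / 186.20 = 15.75 / 186.20 = 8.4586%
CAPM required = R_f + β·MRP = 5.56% + 1.61 × 4.28% = 12.4508%
α = realised − required = 8.4586% − 12.4508% = -3.99%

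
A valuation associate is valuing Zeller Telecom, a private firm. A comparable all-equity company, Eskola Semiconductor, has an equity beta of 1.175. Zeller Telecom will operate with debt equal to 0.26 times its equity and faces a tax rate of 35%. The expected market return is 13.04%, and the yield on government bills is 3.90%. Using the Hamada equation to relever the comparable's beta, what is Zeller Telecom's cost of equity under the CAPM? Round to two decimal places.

16.45%

β_L = β_U × [1 + (1 − t)(D/E)] = 1.175 × [1 + (1 − 0.35) × 0.26]
    = 1.175 × [1 + 0.65 × 0.26] = 1.175 × 1.1690 = 1.3736
MRP = 13.04% − 3.90% = 9.14%
E(R) = R_f + β_L × MRP = 3.90% + 1.3736 × 9.14% = 16.45%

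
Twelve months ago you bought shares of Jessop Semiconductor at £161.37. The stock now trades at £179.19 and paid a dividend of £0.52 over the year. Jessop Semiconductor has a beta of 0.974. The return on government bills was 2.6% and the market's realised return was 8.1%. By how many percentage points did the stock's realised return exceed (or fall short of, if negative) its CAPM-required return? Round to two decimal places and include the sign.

+3.41%

Realised HPR = (P1 + D1 − P0) / P0 = (179.19 + 0.52 − 161.37) / 161.37 = 18.34 / 161.37 = 11.3652%
MRP = 8.1% − 2.6% = 5.50%
CAPM required = R_f + β·MRP = 2.6% + 0.974 × 5.5% = 7.9570%
α = realised − required = 11.3652% − 7.9570% = +3.41%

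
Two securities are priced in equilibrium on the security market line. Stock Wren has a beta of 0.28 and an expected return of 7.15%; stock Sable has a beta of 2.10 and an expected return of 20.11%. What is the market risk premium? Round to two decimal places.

Both satisfy E(R) = R_f + β·MRP, so the slope of the SML is
MRP = (20.11% − 7.15%) / (2.10 − 0.28) = 12.96% / 1.82 = 7.1209%

7.12%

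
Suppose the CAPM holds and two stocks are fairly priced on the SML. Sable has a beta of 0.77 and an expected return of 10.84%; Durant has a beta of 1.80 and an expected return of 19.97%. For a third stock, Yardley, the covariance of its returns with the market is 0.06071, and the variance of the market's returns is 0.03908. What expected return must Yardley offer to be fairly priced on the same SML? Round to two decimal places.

17.78%

MRP = (19.97% − 10.84%) / (1.80 − 0.77) = 8.8641%
R_f = 10.84% − 0.77 × 8.8641% = 4.0146%
β_Yardley = Cov / Var(R_m) = 0.06071 / 0.03908 = 1.5535
E(R_Yardley) = R_f + β × MRP = 4.0146% + 1.5535 × 8.8641% = 17.78%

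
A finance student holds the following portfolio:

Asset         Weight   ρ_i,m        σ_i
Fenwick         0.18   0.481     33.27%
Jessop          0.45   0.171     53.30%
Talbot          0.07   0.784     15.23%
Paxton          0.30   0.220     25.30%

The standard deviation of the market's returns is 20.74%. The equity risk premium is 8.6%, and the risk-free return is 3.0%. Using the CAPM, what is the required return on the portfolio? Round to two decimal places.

β_Fenwick = 0.481 × 33.27% / 20.74% = 0.7716
β_Jessop = 0.171 × 53.30% / 20.74% = 0.4395
β_Talbot = 0.784 × 15.23% / 20.74% = 0.5757
β_Paxton = 0.220 × 25.30% / 20.74% = 0.2684
β_P = Σ w_i β_i = 0.18×0.7716 + 0.45×0.4395 + 0.07×0.5757 + 0.30×0.2684 = 0.4575
E(R_P) = R_f + β_P × MRP = 3.0% + 0.4575 × 8.6% = 6.93%

6.93%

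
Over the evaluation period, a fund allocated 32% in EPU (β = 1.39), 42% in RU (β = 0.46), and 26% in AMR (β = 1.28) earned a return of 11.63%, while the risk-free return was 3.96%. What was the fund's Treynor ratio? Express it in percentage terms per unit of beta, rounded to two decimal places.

β_P = 0.32×1.39 + 0.42×0.46 + 0.26×1.28 = 0.9708
Treynor = (R_P − R_f) / β_P = (11.63% − 3.96%) / 0.9708 = 7.67% / 0.9708 = 7.90%

7.90%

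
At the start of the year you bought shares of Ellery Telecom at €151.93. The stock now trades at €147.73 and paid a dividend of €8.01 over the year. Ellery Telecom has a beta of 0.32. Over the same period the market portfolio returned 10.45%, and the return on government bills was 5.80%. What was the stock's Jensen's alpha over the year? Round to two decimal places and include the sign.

-4.78%

Realised HPR = (P1 + D1 − P0) / P0 = (147.73 + 8.01 − 151.93) / 151.93 = 3.81 / 151.93 = 2.5077%
MRP = 10.45% − 5.80% = 4.65%
CAPM required = R_f + β·MRP = 5.80% + 0.32 × 4.65% = 7.2880%
α = realised − required = 2.5077% − 7.2880% = -4.78%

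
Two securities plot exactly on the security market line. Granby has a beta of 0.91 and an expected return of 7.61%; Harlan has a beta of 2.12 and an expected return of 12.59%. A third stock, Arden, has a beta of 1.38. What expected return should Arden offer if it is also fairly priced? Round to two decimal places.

MRP (SML slope) = (12.59% − 7.61%) / (2.12 − 0.91) = 4.98% / 1.21 = 4.1157%
R_f (intercept) = 7.61% − 0.91 × 4.1157% = 3.8647%
E(R_Arden) = R_f + β × MRP = 3.8647% + 1.38 × 4.1157% = 9.54%

9.54%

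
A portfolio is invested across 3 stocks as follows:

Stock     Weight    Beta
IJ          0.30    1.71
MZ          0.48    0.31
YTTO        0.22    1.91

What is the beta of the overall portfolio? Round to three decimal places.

1.082

β_P = Σ w_i β_i = 0.30×1.71 + 0.48×0.31 + 0.22×1.91 = 1.0820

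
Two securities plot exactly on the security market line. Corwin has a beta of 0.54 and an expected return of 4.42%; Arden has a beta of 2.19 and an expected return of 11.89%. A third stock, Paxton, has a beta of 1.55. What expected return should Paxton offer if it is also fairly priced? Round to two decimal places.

8.99%

MRP (SML slope) = (11.89% − 4.42%) / (2.19 − 0.54) = 7.47% / 1.65 = 4.5273%
R_f (intercept) = 4.42% − 0.54 × 4.5273% = 1.9753%
E(R_Paxton) = R_f + β × MRP = 1.9753% + 1.55 × 4.5273% = 8.99%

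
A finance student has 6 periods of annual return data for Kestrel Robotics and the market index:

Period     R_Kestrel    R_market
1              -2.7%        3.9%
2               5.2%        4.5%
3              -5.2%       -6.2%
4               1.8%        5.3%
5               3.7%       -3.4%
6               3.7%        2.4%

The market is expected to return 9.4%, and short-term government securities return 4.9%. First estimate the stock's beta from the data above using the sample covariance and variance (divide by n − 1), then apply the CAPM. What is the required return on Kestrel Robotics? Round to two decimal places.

6.66%

Mean R_i = (-2.7 + 5.2 − 5.2 + 1.8 + 3.7 + 3.7) / 6 = 1.0833%
Mean R_m = (3.9 + 4.5 − 6.2 + 5.3 − 3.4 + 2.4) / 6 = 1.0833%
Σ(R_i − R̄_i)(R_m − R̄_m) = 43.9083  ⇒  Cov = 43.9083 / 5 = 8.7817
Σ(R_m − R̄_m)² = 112.2683  ⇒  Var(R_m) = 112.2683 / 5 = 22.4537
β = Cov / Var(R_m) = 8.7817 / 22.4537 = 0.3911
MRP = 9.4% − 4.9% = 4.50%
E(R) = R_f + β × MRP = 4.9% + 0.3911 × 4.5% = 6.66%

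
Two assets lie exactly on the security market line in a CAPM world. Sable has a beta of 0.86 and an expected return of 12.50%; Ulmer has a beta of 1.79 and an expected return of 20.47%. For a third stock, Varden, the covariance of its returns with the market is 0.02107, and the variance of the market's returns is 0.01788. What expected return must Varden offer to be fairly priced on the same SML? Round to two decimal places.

15.23%

MRP = (20.47% − 12.50%) / (1.79 − 0.86) = 8.5699%
R_f = 12.50% − 0.86 × 8.5699% = 5.1299%
β_Varden = Cov / Var(R_m) = 0.02107 / 0.01788 = 1.1784
E(R_Varden) = R_f + β × MRP = 5.1299% + 1.1784 × 8.5699% = 15.23%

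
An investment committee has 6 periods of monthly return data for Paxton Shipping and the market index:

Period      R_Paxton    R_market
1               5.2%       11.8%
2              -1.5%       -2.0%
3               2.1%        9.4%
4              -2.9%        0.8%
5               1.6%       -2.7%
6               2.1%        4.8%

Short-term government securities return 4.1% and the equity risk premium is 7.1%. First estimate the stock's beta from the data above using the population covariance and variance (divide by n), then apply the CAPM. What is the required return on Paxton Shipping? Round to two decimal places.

Mean R_i = (5.2 − 1.5 + 2.1 − 2.9 + 1.6 + 2.1) / 6 = 1.1000%
Mean R_m = (11.8 − 2.0 + 9.4 + 0.8 − 2.7 + 4.8) / 6 = 3.6833%
Σ(R_i − R̄_i)(R_m − R̄_m) = 63.2300  ⇒  Cov = 63.2300 / 6 = 10.5383
Σ(R_m − R̄_m)² = 181.1683  ⇒  Var(R_m) = 181.1683 / 6 = 30.1947
β = Cov / Var(R_m) = 10.5383 / 30.1947 = 0.3490
E(R) = R_f + β × MRP = 4.1% + 0.3490 × 7.1% = 6.58%

6.58%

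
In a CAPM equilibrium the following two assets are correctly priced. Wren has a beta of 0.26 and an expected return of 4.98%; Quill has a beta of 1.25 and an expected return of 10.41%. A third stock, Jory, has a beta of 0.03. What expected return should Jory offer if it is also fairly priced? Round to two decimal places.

3.72%

MRP (SML slope) = (10.41% − 4.98%) / (1.25 − 0.26) = 5.43% / 0.99 = 5.4848%
R_f (intercept) = 4.98% − 0.26 × 5.4848% = 3.5540%
E(R_Jory) = R_f + β × MRP = 3.5540% + 0.03 × 5.4848% = 3.72%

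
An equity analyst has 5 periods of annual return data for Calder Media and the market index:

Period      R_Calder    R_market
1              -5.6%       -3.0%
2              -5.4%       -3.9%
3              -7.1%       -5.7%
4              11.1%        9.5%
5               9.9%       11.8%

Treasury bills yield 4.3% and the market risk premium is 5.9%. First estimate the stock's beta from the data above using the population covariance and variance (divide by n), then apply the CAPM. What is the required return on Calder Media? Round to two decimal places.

Mean R_i = (-5.6 − 5.4 − 7.1 + 11.1 + 9.9) / 5 = 0.5800%
Mean R_m = (-3.0 − 3.9 − 5.7 + 9.5 + 11.8) / 5 = 1.7400%
Σ(R_i − R̄_i)(R_m − R̄_m) = 295.5540  ⇒  Cov = 295.5540 / 5 = 59.1108
Σ(R_m − R̄_m)² = 271.0520  ⇒  Var(R_m) = 271.0520 / 5 = 54.2104
β = Cov / Var(R_m) = 59.1108 / 54.2104 = 1.0904
E(R) = R_f + β × MRP = 4.3% + 1.0904 × 5.9% = 10.73%

10.73%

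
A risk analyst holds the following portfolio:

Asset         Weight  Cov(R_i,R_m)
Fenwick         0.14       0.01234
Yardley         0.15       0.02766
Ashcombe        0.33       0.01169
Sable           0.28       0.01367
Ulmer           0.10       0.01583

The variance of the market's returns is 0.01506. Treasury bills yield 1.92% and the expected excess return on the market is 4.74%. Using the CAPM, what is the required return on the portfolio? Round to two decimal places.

6.69%

β_Fenwick = 0.01234 / 0.01506 = 0.8194
β_Yardley = 0.02766 / 0.01506 = 1.8367
β_Ashcombe = 0.01169 / 0.01506 = 0.7762
β_Sable = 0.01367 / 0.01506 = 0.9077
β_Ulmer = 0.01583 / 0.01506 = 1.0511
β_P = Σ w_i β_i = 0.14×0.8194 + 0.15×1.8367 + 0.33×0.7762 + 0.28×0.9077 + 0.10×1.0511 = 1.0056
E(R_P) = R_f + β_P × MRP = 1.92% + 1.0056 × 4.74% = 6.69%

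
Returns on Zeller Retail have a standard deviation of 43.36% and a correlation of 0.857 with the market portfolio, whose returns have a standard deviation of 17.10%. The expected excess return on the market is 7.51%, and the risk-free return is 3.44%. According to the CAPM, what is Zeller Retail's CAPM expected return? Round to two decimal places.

β = ρ × σ_i / σ_m = 0.857 × 43.36% / 17.10% = 2.1731
E(R) = 3.44% + 2.1731 × 7.51% = 19.76%

19.76%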